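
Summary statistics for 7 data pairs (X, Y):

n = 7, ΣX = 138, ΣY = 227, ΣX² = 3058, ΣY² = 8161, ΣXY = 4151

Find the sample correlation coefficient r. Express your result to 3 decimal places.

-0.624

r = (nΣXY − ΣXΣY) / √[(nΣX² − (ΣX)²)(nΣY² − (ΣY)²)]
Numerator: 7×4151 − 138×227 = -2269
Denominator: √[(21406 − 19044)(57127 − 51529)] = √[2362 × 5598] = 3636.2723
r = -2269 / 3636.2723 ≈ -0.624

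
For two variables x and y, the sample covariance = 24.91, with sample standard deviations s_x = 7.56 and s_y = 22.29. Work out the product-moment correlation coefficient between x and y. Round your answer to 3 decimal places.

0.148

r = Cov(x,y) / (s_x · s_y) = 24.91 / (7.56 × 22.29)
  = 24.91 / 168.5124 ≈ 0.148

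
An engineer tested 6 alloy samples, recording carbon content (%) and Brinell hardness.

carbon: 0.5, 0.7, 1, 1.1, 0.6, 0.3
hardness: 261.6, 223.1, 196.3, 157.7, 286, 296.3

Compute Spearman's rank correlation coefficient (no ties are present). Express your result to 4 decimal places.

Rank carbon: 2, 4, 5, 6, 3, 1
Rank hardness: 4, 3, 2, 1, 5, 6
d = rank(carbon) − rank(hardness): -2, 1, 3, 5, -2, -5; Σd² = 68
ρ = 1 − 6Σd² / [n(n²−1)] = 1 − 6×68 / (6×35) = 1 − 408/210 ≈ -0.9429

-0.9429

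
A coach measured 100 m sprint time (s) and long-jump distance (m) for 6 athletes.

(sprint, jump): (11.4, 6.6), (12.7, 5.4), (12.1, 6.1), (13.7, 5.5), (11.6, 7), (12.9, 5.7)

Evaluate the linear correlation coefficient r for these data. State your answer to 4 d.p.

-0.8670

n = 6, Σx = 74.4, Σy = 36.3, Σx² = 926.32, Σy² = 221.67, Σxy = 447.71
nΣxy − ΣxΣy = 2686.26 − 2700.72 = -14.46
nΣx² − (Σx)² = 5557.92 − 5535.36 = 22.56; nΣy² − (Σy)² = 1330.02 − 1317.69 = 12.33
r = -14.46 / √(22.56 × 12.33) = -14.46 / 16.6783 ≈ -0.8670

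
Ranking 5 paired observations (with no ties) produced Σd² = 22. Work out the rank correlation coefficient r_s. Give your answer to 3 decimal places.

ρ = 1 − 6Σd² / [n(n²−1)] = 1 − 6×22 / (5×24)
  = 1 − 132/120 = 1 − 1.1000 ≈ -0.100

-0.100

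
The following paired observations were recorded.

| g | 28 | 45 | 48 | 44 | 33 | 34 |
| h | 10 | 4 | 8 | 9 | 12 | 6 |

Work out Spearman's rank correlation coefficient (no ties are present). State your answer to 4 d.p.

-0.6571

Rank g: 1, 5, 6, 4, 2, 3
Rank h: 5, 1, 3, 4, 6, 2
d = rank(g) − rank(h): -4, 4, 3, 0, -4, 1; Σd² = 58
ρ = 1 − 6Σd² / [n(n²−1)] = 1 − 6×58 / (6×35) = 1 − 348/210 ≈ -0.6571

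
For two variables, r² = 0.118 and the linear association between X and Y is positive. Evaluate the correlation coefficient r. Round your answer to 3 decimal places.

|r| = √0.118 = 0.344
The association is positive, so r = 0.344.

0.344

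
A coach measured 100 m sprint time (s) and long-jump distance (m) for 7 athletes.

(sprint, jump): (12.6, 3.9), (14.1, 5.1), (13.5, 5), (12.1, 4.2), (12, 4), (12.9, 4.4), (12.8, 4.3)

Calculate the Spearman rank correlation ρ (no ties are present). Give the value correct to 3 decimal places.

Rank sprint: 3, 7, 6, 2, 1, 5, 4
Rank jump: 1, 7, 6, 3, 2, 5, 4
d = rank(sprint) − rank(jump): 2, 0, 0, -1, -1, 0, 0; Σd² = 6
ρ = 1 − 6Σd² / [n(n²−1)] = 1 − 6×6 / (7×48) = 1 − 36/336 ≈ 0.893

0.893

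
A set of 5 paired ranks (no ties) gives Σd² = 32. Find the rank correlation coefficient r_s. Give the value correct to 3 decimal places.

-0.600

ρ = 1 − 6Σd² / [n(n²−1)] = 1 − 6×32 / (5×24)
  = 1 − 192/120 = 1 − 1.6000 ≈ -0.600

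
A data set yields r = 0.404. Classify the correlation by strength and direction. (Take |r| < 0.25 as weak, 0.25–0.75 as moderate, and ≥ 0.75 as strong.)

moderate positive

r = 0.404 > 0 so the relationship is positive.
|r| = 0.404, which falls in the moderate range.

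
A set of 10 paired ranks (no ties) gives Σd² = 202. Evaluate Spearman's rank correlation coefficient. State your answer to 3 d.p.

ρ = 1 − 6Σd² / [n(n²−1)] = 1 − 6×202 / (10×99)
  = 1 − 1212/990 = 1 − 1.2242 ≈ -0.224

-0.224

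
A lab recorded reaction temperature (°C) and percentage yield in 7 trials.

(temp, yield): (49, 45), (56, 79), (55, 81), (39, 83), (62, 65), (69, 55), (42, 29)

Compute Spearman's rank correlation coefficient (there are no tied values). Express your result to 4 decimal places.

-0.1071

Rank temp: 3, 5, 4, 1, 6, 7, 2
Rank yield: 2, 5, 6, 7, 4, 3, 1
d = rank(temp) − rank(yield): 1, 0, -2, -6, 2, 4, 1; Σd² = 62
ρ = 1 − 6Σd² / [n(n²−1)] = 1 − 6×62 / (7×48) = 1 − 372/336 ≈ -0.1071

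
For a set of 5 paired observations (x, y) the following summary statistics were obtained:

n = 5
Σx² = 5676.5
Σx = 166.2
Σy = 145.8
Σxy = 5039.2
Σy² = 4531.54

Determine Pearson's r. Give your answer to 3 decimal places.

0.935

r = (nΣxy − ΣxΣy) / √[(nΣx² − (Σx)²)(nΣy² − (Σy)²)]
Numerator: 5×5039.2 − 166.2×145.8 = 964.04
Denominator: √[(28382.5 − 27622.44)(22657.7 − 21257.64)] = √[760.06 × 1400.06] = 1031.5666
r = 964.04 / 1031.5666 ≈ 0.935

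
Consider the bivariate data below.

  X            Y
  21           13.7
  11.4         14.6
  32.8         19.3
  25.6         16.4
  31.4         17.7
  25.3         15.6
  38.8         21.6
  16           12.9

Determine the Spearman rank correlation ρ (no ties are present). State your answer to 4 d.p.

Rank X: 3, 1, 7, 5, 6, 4, 8, 2
Rank Y: 2, 3, 7, 5, 6, 4, 8, 1
d = rank(X) − rank(Y): 1, -2, 0, 0, 0, 0, 0, 1; Σd² = 6
ρ = 1 − 6Σd² / [n(n²−1)] = 1 − 6×6 / (8×63) = 1 − 36/504 ≈ 0.9286

0.9286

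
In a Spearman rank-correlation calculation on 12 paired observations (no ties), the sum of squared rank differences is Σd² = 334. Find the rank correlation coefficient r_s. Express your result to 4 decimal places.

ρ = 1 − 6Σd² / [n(n²−1)] = 1 − 6×334 / (12×143)
  = 1 − 2004/1716 = 1 − 1.16783 ≈ -0.1678

-0.1678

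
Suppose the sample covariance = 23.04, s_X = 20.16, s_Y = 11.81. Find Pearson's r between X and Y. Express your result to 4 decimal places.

0.0968

r = Cov(X,Y) / (s_X · s_Y) = 23.04 / (20.16 × 11.81)
  = 23.04 / 238.0896 ≈ 0.0968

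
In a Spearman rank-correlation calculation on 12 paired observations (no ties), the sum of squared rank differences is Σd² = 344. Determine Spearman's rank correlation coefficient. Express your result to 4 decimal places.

-0.2028

ρ = 1 − 6Σd² / [n(n²−1)] = 1 − 6×344 / (12×143)
  = 1 − 2064/1716 = 1 − 1.20280 ≈ -0.2028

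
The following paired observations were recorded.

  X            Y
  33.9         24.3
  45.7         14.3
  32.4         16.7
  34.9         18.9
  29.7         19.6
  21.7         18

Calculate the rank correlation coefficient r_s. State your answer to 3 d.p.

-0.257

Rank X: 4, 6, 3, 5, 2, 1
Rank Y: 6, 1, 2, 4, 5, 3
d = rank(X) − rank(Y): -2, 5, 1, 1, -3, -2; Σd² = 44
ρ = 1 − 6Σd² / [n(n²−1)] = 1 − 6×44 / (6×35) = 1 − 264/210 ≈ -0.257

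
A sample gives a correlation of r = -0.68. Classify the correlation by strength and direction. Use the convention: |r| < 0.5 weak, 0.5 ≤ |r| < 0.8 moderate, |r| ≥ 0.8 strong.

moderate negative

r = -0.68 < 0 so the relationship is negative.
|r| = 0.68, which falls in the moderate range.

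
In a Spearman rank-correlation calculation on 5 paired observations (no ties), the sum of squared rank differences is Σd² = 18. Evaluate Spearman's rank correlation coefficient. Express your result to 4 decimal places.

0.1000

ρ = 1 − 6Σd² / [n(n²−1)] = 1 − 6×18 / (5×24)
  = 1 − 108/120 = 1 − 0.90000 ≈ 0.1000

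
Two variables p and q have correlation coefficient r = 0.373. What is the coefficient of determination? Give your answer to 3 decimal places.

r² = (0.373)² = 0.139

0.139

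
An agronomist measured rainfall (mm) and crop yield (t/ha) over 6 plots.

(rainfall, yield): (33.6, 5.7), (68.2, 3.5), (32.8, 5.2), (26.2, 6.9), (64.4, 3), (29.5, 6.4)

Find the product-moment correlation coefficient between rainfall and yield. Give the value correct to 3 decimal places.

n = 6, Σx = 254.7, Σy = 30.7, Σx² = 12560.09, Σy² = 169.35, Σxy = 1163.56
nΣxy − ΣxΣy = 6981.36 − 7819.29 = -837.93
nΣx² − (Σx)² = 75360.54 − 64872.09 = 10488.45; nΣy² − (Σy)² = 1016.1 − 942.49 = 73.61
r = -837.93 / √(10488.45 × 73.61) = -837.93 / 878.6665 ≈ -0.954

-0.954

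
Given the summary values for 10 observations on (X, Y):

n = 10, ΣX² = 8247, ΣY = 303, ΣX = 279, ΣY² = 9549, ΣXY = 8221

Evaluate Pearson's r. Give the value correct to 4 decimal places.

-0.5637

r = (nΣXY − ΣXΣY) / √[(nΣX² − (ΣX)²)(nΣY² − (ΣY)²)]
Numerator: 10×8221 − 279×303 = -2327
Denominator: √[(82470 − 77841)(95490 − 91809)] = √[4629 × 3681] = 4127.8746
r = -2327 / 4127.8746 ≈ -0.5637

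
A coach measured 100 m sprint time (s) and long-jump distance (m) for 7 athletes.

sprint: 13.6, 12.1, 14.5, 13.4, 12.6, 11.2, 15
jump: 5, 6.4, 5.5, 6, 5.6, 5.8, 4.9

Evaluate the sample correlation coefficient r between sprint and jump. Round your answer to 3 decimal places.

-0.664

n = 7, Σx = 92.4, Σy = 39.2, Σx² = 1230.38, Σy² = 221.22, Σxy = 514.61
nΣxy − ΣxΣy = 3602.27 − 3622.08 = -19.81
nΣx² − (Σx)² = 8612.66 − 8537.76 = 74.9; nΣy² − (Σy)² = 1548.54 − 1536.64 = 11.9
r = -19.81 / √(74.9 × 11.9) = -19.81 / 29.8548 ≈ -0.664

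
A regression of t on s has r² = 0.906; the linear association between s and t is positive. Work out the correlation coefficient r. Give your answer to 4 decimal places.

0.9518

|r| = √0.906 = 0.9518
The association is positive, so r = 0.9518.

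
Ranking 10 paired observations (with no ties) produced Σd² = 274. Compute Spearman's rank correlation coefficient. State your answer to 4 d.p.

ρ = 1 − 6Σd² / [n(n²−1)] = 1 − 6×274 / (10×99)
  = 1 − 1644/990 = 1 − 1.66061 ≈ -0.6606

-0.6606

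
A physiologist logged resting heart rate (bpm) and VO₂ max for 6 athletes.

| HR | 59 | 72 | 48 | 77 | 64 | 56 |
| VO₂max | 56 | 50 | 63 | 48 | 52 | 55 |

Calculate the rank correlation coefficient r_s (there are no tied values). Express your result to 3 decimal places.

Rank HR: 3, 5, 1, 6, 4, 2
Rank VO₂max: 5, 2, 6, 1, 3, 4
d = rank(HR) − rank(VO₂max): -2, 3, -5, 5, 1, -2; Σd² = 68
ρ = 1 − 6Σd² / [n(n²−1)] = 1 − 6×68 / (6×35) = 1 − 408/210 ≈ -0.943

-0.943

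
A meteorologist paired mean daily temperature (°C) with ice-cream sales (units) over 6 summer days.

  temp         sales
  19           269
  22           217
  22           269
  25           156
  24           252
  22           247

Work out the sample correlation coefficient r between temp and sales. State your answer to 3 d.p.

n = 6, Σx = 134, Σy = 1410, Σx² = 3014, Σy² = 340660, Σxy = 31185
nΣxy − ΣxΣy = 187110 − 188940 = -1830
nΣx² − (Σx)² = 18084 − 17956 = 128; nΣy² − (Σy)² = 2043960 − 1988100 = 55860
r = -1830 / √(128 × 55860) = -1830 / 2673.9634 ≈ -0.684

-0.684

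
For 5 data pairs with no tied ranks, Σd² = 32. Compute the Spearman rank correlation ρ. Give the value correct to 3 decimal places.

-0.600

ρ = 1 − 6Σd² / [n(n²−1)] = 1 − 6×32 / (5×24)
  = 1 − 192/120 = 1 − 1.6000 ≈ -0.600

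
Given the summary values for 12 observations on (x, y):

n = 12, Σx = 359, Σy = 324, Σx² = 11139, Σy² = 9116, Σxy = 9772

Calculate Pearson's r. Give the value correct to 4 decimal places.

0.2062

r = (nΣxy − ΣxΣy) / √[(nΣx² − (Σx)²)(nΣy² − (Σy)²)]
Numerator: 12×9772 − 359×324 = 948
Denominator: √[(133668 − 128881)(109392 − 104976)] = √[4787 × 4416] = 4597.7595
r = 948 / 4597.7595 ≈ 0.2062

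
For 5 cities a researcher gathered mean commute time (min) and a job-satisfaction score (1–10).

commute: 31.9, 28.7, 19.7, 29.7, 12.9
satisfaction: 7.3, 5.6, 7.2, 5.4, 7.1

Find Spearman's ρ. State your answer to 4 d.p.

Rank commute: 5, 3, 2, 4, 1
Rank satisfaction: 5, 2, 4, 1, 3
d = rank(commute) − rank(satisfaction): 0, 1, -2, 3, -2; Σd² = 18
ρ = 1 − 6Σd² / [n(n²−1)] = 1 − 6×18 / (5×24) = 1 − 108/120 ≈ 0.1000

0.1000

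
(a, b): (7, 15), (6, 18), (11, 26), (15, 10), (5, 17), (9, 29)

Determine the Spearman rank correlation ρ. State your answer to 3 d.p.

Rank a: 3, 2, 5, 6, 1, 4
Rank b: 2, 4, 5, 1, 3, 6
d = rank(a) − rank(b): 1, -2, 0, 5, -2, -2; Σd² = 38
ρ = 1 − 6Σd² / [n(n²−1)] = 1 − 6×38 / (6×35) = 1 − 228/210 ≈ -0.086

-0.086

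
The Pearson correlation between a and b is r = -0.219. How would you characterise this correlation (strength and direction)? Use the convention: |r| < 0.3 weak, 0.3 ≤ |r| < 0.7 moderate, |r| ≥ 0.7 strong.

weak negative

r = -0.219 < 0 so the relationship is negative.
|r| = 0.219, which falls in the weak range.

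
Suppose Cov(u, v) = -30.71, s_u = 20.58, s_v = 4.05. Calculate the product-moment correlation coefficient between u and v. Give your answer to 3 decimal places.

r = Cov(u,v) / (s_u · s_v) = -30.71 / (20.58 × 4.05)
  = -30.71 / 83.3490 ≈ -0.368

-0.368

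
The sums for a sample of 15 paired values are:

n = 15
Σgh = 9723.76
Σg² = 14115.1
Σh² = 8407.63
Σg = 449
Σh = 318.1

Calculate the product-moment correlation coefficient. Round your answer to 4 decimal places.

r = (nΣgh − ΣgΣh) / √[(nΣg² − (Σg)²)(nΣh² − (Σh)²)]
Numerator: 15×9723.76 − 449×318.1 = 3029.5
Denominator: √[(211726.5 − 201601)(126114.45 − 101187.61)] = √[10125.5 × 24926.84] = 15886.9984
r = 3029.5 / 15886.9984 ≈ 0.1907

0.1907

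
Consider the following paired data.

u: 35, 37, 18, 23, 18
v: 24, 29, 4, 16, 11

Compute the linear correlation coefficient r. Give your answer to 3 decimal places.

n = 5, Σu = 131, Σv = 84, Σu² = 3771, Σv² = 1810, Σuv = 2551
nΣuv − ΣuΣv = 12755 − 11004 = 1751
nΣu² − (Σu)² = 18855 − 17161 = 1694; nΣv² − (Σv)² = 9050 − 7056 = 1994
r = 1751 / √(1694 × 1994) = 1751 / 1837.8890 ≈ 0.953

0.953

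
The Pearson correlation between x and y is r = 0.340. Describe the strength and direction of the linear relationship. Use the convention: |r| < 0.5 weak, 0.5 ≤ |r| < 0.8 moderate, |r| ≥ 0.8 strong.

r = 0.340 > 0 so the relationship is positive.
|r| = 0.340, which falls in the weak range.

weak positive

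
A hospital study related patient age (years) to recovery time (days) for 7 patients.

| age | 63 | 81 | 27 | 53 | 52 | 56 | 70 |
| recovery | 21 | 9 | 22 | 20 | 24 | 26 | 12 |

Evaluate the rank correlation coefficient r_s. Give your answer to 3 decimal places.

-0.679

Rank age: 5, 7, 1, 3, 2, 4, 6
Rank recovery: 4, 1, 5, 3, 6, 7, 2
d = rank(age) − rank(recovery): 1, 6, -4, 0, -4, -3, 4; Σd² = 94
ρ = 1 − 6Σd² / [n(n²−1)] = 1 − 6×94 / (7×48) = 1 − 564/336 ≈ -0.679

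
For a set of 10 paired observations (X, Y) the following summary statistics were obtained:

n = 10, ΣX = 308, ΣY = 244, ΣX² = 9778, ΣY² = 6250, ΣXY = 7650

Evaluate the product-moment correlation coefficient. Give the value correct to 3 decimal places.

r = (nΣXY − ΣXΣY) / √[(nΣX² − (ΣX)²)(nΣY² − (ΣY)²)]
Numerator: 10×7650 − 308×244 = 1348
Denominator: √[(97780 − 94864)(62500 − 59536)] = √[2916 × 2964] = 2939.9020
r = 1348 / 2939.9020 ≈ 0.459

0.459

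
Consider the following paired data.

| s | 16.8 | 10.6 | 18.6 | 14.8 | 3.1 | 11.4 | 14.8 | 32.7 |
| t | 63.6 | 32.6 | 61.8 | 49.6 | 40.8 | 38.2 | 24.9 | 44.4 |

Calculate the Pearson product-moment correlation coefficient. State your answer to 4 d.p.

0.2716

n = 8, Σs = 122.8, Σt = 355.9, Σs² = 2387.5, Σt² = 17102.37, Σst = 5679.96
nΣst − ΣsΣt = 45439.68 − 43704.52 = 1735.16
nΣs² − (Σs)² = 19100 − 15079.84 = 4020.16; nΣt² − (Σt)² = 136818.96 − 126664.81 = 10154.15
r = 1735.16 / √(4020.16 × 10154.15) = 1735.16 / 6389.1555 ≈ 0.2716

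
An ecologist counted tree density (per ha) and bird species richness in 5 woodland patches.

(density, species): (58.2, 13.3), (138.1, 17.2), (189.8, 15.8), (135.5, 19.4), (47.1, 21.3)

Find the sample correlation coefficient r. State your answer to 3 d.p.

-0.155

n = 5, Σx = 568.7, Σy = 87, Σx² = 79061.55, Σy² = 1552.42, Σxy = 9780.15
nΣxy − ΣxΣy = 48900.75 − 49476.9 = -576.15
nΣx² − (Σx)² = 395307.75 − 323419.69 = 71888.06; nΣy² − (Σy)² = 7762.1 − 7569 = 193.1
r = -576.15 / √(71888.06 × 193.1) = -576.15 / 3725.7998 ≈ -0.155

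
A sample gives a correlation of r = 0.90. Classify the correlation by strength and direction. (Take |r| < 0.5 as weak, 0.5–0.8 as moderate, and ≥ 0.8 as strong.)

r = 0.90 > 0 so the relationship is positive.
|r| = 0.90, which falls in the strong range.

strong positive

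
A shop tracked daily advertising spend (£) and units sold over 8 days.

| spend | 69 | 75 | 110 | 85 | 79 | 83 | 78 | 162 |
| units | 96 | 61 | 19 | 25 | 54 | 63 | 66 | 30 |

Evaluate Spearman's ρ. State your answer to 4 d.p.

Rank spend: 1, 2, 7, 6, 4, 5, 3, 8
Rank units: 8, 5, 1, 2, 4, 6, 7, 3
d = rank(spend) − rank(units): -7, -3, 6, 4, 0, -1, -4, 5; Σd² = 152
ρ = 1 − 6Σd² / [n(n²−1)] = 1 − 6×152 / (8×63) = 1 − 912/504 ≈ -0.8095

-0.8095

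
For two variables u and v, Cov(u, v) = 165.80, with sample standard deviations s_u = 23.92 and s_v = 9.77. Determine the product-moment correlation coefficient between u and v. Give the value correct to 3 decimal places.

0.709

r = Cov(u,v) / (s_u · s_v) = 165.80 / (23.92 × 9.77)
  = 165.80 / 233.6984 ≈ 0.709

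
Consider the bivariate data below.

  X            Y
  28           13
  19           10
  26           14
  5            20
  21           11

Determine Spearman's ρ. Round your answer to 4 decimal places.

-0.1000

Rank X: 5, 2, 4, 1, 3
Rank Y: 3, 1, 4, 5, 2
d = rank(X) − rank(Y): 2, 1, 0, -4, 1; Σd² = 22
ρ = 1 − 6Σd² / [n(n²−1)] = 1 − 6×22 / (5×24) = 1 − 132/120 ≈ -0.1000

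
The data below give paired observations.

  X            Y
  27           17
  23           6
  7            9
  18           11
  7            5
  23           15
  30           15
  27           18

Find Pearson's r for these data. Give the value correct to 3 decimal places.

0.738

n = 8, ΣX = 162, ΣY = 96, ΣX² = 3838, ΣY² = 1326, ΣXY = 2174
nΣXY − ΣXΣY = 17392 − 15552 = 1840
nΣX² − (ΣX)² = 30704 − 26244 = 4460; nΣY² − (ΣY)² = 10608 − 9216 = 1392
r = 1840 / √(4460 × 1392) = 1840 / 2491.6501 ≈ 0.738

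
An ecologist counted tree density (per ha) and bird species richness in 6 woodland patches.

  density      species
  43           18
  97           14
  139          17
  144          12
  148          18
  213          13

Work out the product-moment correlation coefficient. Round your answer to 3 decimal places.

-0.484

n = 6, Σx = 784, Σy = 92, Σx² = 118588, Σy² = 1446, Σxy = 11656
nΣxy − ΣxΣy = 69936 − 72128 = -2192
nΣx² − (Σx)² = 711528 − 614656 = 96872; nΣy² − (Σy)² = 8676 − 8464 = 212
r = -2192 / √(96872 × 212) = -2192 / 4531.7617 ≈ -0.484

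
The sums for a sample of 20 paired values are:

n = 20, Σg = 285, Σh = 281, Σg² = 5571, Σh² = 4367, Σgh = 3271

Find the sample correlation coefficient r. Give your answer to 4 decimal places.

-0.9220

r = (nΣgh − ΣgΣh) / √[(nΣg² − (Σg)²)(nΣh² − (Σh)²)]
Numerator: 20×3271 − 285×281 = -14665
Denominator: √[(111420 − 81225)(87340 − 78961)] = √[30195 × 8379] = 15906.0965
r = -14665 / 15906.0965 ≈ -0.9220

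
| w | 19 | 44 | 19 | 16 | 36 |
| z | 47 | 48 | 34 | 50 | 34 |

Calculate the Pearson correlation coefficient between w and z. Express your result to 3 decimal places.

-0.085

n = 5, Σw = 134, Σz = 213, Σw² = 4210, Σz² = 9325, Σwz = 5675
nΣwz − ΣwΣz = 28375 − 28542 = -167
nΣw² − (Σw)² = 21050 − 17956 = 3094; nΣz² − (Σz)² = 46625 − 45369 = 1256
r = -167 / √(3094 × 1256) = -167 / 1971.3102 ≈ -0.085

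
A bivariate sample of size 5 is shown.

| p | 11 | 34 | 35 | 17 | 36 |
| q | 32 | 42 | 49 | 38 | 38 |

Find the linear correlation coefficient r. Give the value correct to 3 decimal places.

0.735

n = 5, Σp = 133, Σq = 199, Σp² = 4087, Σq² = 8077, Σpq = 5509
nΣpq − ΣpΣq = 27545 − 26467 = 1078
nΣp² − (Σp)² = 20435 − 17689 = 2746; nΣq² − (Σq)² = 40385 − 39601 = 784
r = 1078 / √(2746 × 784) = 1078 / 1467.2641 ≈ 0.735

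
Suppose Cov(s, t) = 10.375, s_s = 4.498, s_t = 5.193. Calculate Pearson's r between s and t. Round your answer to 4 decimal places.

r = Cov(s,t) / (s_s · s_t) = 10.375 / (4.498 × 5.193)
  = 10.375 / 23.3581 ≈ 0.4442

0.4442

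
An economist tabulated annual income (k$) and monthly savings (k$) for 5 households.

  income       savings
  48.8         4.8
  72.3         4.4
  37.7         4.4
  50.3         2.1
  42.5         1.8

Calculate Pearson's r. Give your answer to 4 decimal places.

0.2605

n = 5, Σx = 251.6, Σy = 17.5, Σx² = 13366.36, Σy² = 69.41, Σxy = 900.37
nΣxy − ΣxΣy = 4501.85 − 4403 = 98.85
nΣx² − (Σx)² = 66831.8 − 63302.56 = 3529.24; nΣy² − (Σy)² = 347.05 − 306.25 = 40.8
r = 98.85 / √(3529.24 × 40.8) = 98.85 / 379.4641 ≈ 0.2605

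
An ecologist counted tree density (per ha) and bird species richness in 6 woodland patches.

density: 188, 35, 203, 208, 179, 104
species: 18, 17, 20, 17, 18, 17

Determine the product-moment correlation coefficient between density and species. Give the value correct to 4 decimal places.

0.5258

n = 6, Σx = 917, Σy = 107, Σx² = 163899, Σy² = 1915, Σxy = 16565
nΣxy − ΣxΣy = 99390 − 98119 = 1271
nΣx² − (Σx)² = 983394 − 840889 = 142505; nΣy² − (Σy)² = 11490 − 11449 = 41
r = 1271 / √(142505 × 41) = 1271 / 2417.1688 ≈ 0.5258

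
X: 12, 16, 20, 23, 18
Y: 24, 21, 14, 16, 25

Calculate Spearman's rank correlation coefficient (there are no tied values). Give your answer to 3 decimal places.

-0.600

Rank X: 1, 2, 4, 5, 3
Rank Y: 4, 3, 1, 2, 5
d = rank(X) − rank(Y): -3, -1, 3, 3, -2; Σd² = 32
ρ = 1 − 6Σd² / [n(n²−1)] = 1 − 6×32 / (5×24) = 1 − 192/120 ≈ -0.600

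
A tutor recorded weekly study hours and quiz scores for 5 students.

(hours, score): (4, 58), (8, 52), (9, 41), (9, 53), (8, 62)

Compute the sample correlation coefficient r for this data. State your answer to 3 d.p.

n = 5, Σx = 38, Σy = 266, Σx² = 306, Σy² = 14402, Σxy = 1990
nΣxy − ΣxΣy = 9950 − 10108 = -158
nΣx² − (Σx)² = 1530 − 1444 = 86; nΣy² − (Σy)² = 72010 − 70756 = 1254
r = -158 / √(86 × 1254) = -158 / 328.3961 ≈ -0.481

-0.481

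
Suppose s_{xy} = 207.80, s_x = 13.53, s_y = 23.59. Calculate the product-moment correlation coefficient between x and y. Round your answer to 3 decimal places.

0.651

r = Cov(x,y) / (s_x · s_y) = 207.80 / (13.53 × 23.59)
  = 207.80 / 319.1727 ≈ 0.651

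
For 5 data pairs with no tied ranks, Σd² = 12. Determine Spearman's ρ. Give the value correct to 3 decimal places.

0.400

ρ = 1 − 6Σd² / [n(n²−1)] = 1 − 6×12 / (5×24)
  = 1 − 72/120 = 1 − 0.6000 ≈ 0.400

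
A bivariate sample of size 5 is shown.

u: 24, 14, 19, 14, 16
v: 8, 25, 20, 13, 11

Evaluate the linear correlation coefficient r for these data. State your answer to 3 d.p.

-0.510

n = 5, Σu = 87, Σv = 77, Σu² = 1585, Σv² = 1379, Σuv = 1280
nΣuv − ΣuΣv = 6400 − 6699 = -299
nΣu² − (Σu)² = 7925 − 7569 = 356; nΣv² − (Σv)² = 6895 − 5929 = 966
r = -299 / √(356 × 966) = -299 / 586.4265 ≈ -0.510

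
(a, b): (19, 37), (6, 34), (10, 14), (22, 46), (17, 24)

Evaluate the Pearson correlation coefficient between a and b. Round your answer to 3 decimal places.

0.531

n = 5, Σa = 74, Σb = 155, Σa² = 1270, Σb² = 5413, Σab = 2467
nΣab − ΣaΣb = 12335 − 11470 = 865
nΣa² − (Σa)² = 6350 − 5476 = 874; nΣb² − (Σb)² = 27065 − 24025 = 3040
r = 865 / √(874 × 3040) = 865 / 1630.0184 ≈ 0.531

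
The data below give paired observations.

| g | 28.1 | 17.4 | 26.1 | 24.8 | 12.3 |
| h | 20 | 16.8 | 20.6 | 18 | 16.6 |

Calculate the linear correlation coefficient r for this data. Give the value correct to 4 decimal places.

0.8741

n = 5, Σg = 108.7, Σh = 92, Σg² = 2539.91, Σh² = 1706.16, Σgh = 2042.56
nΣgh − ΣgΣh = 10212.8 − 10000.4 = 212.4
nΣg² − (Σg)² = 12699.55 − 11815.69 = 883.86; nΣh² − (Σh)² = 8530.8 − 8464 = 66.8
r = 212.4 / √(883.86 × 66.8) = 212.4 / 242.9853 ≈ 0.8741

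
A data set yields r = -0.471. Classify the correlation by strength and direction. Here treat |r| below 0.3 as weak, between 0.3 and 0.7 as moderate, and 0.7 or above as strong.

moderate negative

r = -0.471 < 0 so the relationship is negative.
|r| = 0.471, which falls in the moderate range.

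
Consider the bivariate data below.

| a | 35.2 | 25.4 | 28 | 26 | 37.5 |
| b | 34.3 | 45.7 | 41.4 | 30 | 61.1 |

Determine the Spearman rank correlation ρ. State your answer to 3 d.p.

0.300

Rank a: 4, 1, 3, 2, 5
Rank b: 2, 4, 3, 1, 5
d = rank(a) − rank(b): 2, -3, 0, 1, 0; Σd² = 14
ρ = 1 − 6Σd² / [n(n²−1)] = 1 − 6×14 / (5×24) = 1 − 84/120 ≈ 0.300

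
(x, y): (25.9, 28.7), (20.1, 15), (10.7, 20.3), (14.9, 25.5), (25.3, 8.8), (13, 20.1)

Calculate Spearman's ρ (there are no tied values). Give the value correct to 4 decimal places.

Rank x: 6, 4, 1, 3, 5, 2
Rank y: 6, 2, 4, 5, 1, 3
d = rank(x) − rank(y): 0, 2, -3, -2, 4, -1; Σd² = 34
ρ = 1 − 6Σd² / [n(n²−1)] = 1 − 6×34 / (6×35) = 1 − 204/210 ≈ 0.0286

0.0286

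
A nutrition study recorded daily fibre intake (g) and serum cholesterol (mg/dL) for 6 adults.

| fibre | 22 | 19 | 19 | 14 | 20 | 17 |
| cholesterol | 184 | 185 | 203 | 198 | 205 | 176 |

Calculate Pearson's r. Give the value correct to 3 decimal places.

-0.059

n = 6, Σx = 111, Σy = 1151, Σx² = 2091, Σy² = 221495, Σxy = 21284
nΣxy − ΣxΣy = 127704 − 127761 = -57
nΣx² − (Σx)² = 12546 − 12321 = 225; nΣy² − (Σy)² = 1328970 − 1324801 = 4169
r = -57 / √(225 × 4169) = -57 / 968.5169 ≈ -0.059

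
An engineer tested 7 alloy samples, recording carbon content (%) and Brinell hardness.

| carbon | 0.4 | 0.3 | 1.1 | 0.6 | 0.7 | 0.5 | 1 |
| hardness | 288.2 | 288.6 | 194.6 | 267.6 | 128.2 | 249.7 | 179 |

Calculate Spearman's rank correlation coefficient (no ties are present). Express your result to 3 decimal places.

Rank carbon: 2, 1, 7, 4, 5, 3, 6
Rank hardness: 6, 7, 3, 5, 1, 4, 2
d = rank(carbon) − rank(hardness): -4, -6, 4, -1, 4, -1, 4; Σd² = 102
ρ = 1 − 6Σd² / [n(n²−1)] = 1 − 6×102 / (7×48) = 1 − 612/336 ≈ -0.821

-0.821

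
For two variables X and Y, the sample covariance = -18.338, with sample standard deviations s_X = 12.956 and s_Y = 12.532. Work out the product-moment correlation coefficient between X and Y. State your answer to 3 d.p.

-0.113

r = Cov(X,Y) / (s_X · s_Y) = -18.338 / (12.956 × 12.532)
  = -18.338 / 162.3646 ≈ -0.113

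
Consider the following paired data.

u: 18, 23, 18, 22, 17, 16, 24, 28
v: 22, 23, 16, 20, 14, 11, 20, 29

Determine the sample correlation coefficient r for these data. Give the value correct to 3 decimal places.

n = 8, Σu = 166, Σv = 155, Σu² = 3566, Σv² = 3227, Σuv = 3359
nΣuv − ΣuΣv = 26872 − 25730 = 1142
nΣu² − (Σu)² = 28528 − 27556 = 972; nΣv² − (Σv)² = 25816 − 24025 = 1791
r = 1142 / √(972 × 1791) = 1142 / 1319.4135 ≈ 0.866

0.866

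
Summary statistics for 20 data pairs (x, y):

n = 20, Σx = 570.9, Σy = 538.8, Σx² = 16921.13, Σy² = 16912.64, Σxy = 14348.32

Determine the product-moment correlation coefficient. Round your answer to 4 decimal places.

-0.8430

r = (nΣxy − ΣxΣy) / √[(nΣx² − (Σx)²)(nΣy² − (Σy)²)]
Numerator: 20×14348.32 − 570.9×538.8 = -20634.52
Denominator: √[(338422.6 − 325926.81)(338252.8 − 290305.44)] = √[12495.79 × 47947.36] = 24477.3393
r = -20634.52 / 24477.3393 ≈ -0.8430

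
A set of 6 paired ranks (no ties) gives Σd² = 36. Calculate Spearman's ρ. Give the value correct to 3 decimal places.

-0.029

ρ = 1 − 6Σd² / [n(n²−1)] = 1 − 6×36 / (6×35)
  = 1 − 216/210 = 1 − 1.0286 ≈ -0.029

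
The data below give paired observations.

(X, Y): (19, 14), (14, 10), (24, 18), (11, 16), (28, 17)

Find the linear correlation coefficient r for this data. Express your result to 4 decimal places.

n = 5, ΣX = 96, ΣY = 75, ΣX² = 2038, ΣY² = 1165, ΣXY = 1490
nΣXY − ΣXΣY = 7450 − 7200 = 250
nΣX² − (ΣX)² = 10190 − 9216 = 974; nΣY² − (ΣY)² = 5825 − 5625 = 200
r = 250 / √(974 × 200) = 250 / 441.3615 ≈ 0.5664

0.5664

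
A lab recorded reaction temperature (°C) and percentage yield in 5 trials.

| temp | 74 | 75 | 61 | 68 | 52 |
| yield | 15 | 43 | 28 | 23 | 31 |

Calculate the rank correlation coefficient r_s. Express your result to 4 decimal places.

0.0000

Rank temp: 4, 5, 2, 3, 1
Rank yield: 1, 5, 3, 2, 4
d = rank(temp) − rank(yield): 3, 0, -1, 1, -3; Σd² = 20
ρ = 1 − 6Σd² / [n(n²−1)] = 1 − 6×20 / (5×24) = 1 − 120/120 ≈ 0.0000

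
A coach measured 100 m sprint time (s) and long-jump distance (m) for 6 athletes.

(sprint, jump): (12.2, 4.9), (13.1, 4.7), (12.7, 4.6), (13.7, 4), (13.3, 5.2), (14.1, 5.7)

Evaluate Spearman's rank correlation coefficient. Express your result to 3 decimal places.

Rank sprint: 1, 3, 2, 5, 4, 6
Rank jump: 4, 3, 2, 1, 5, 6
d = rank(sprint) − rank(jump): -3, 0, 0, 4, -1, 0; Σd² = 26
ρ = 1 − 6Σd² / [n(n²−1)] = 1 − 6×26 / (6×35) = 1 − 156/210 ≈ 0.257

0.257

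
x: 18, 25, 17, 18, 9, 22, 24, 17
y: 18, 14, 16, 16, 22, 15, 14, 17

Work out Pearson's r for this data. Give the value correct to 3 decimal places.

n = 8, Σx = 150, Σy = 132, Σx² = 2992, Σy² = 2226, Σxy = 2387
nΣxy − ΣxΣy = 19096 − 19800 = -704
nΣx² − (Σx)² = 23936 − 22500 = 1436; nΣy² − (Σy)² = 17808 − 17424 = 384
r = -704 / √(1436 × 384) = -704 / 742.5793 ≈ -0.948

-0.948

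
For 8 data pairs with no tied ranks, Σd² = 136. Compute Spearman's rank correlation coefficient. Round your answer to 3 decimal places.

ρ = 1 − 6Σd² / [n(n²−1)] = 1 − 6×136 / (8×63)
  = 1 − 816/504 = 1 − 1.6190 ≈ -0.619

-0.619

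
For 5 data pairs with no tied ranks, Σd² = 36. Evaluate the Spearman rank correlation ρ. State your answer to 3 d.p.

-0.800

ρ = 1 − 6Σd² / [n(n²−1)] = 1 − 6×36 / (5×24)
  = 1 − 216/120 = 1 − 1.8000 ≈ -0.800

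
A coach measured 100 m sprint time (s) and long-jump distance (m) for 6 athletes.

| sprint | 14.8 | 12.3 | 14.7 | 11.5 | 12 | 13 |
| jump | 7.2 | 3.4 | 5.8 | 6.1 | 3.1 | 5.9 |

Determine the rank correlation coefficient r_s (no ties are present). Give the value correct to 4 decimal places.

Rank sprint: 6, 3, 5, 1, 2, 4
Rank jump: 6, 2, 3, 5, 1, 4
d = rank(sprint) − rank(jump): 0, 1, 2, -4, 1, 0; Σd² = 22
ρ = 1 − 6Σd² / [n(n²−1)] = 1 − 6×22 / (6×35) = 1 − 132/210 ≈ 0.3714

0.3714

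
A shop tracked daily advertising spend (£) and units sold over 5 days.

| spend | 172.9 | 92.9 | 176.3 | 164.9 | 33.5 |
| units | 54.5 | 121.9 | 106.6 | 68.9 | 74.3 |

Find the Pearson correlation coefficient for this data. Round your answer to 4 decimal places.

-0.1708

n = 5, Σx = 640.5, Σy = 426.2, Σx² = 97920.77, Σy² = 39461.12, Σxy = 53391.8
nΣxy − ΣxΣy = 266959 − 272981.1 = -6022.1
nΣx² − (Σx)² = 489603.85 − 410240.25 = 79363.6; nΣy² − (Σy)² = 197305.6 − 181646.44 = 15659.16
r = -6022.1 / √(79363.6 × 15659.16) = -6022.1 / 35252.9050 ≈ -0.1708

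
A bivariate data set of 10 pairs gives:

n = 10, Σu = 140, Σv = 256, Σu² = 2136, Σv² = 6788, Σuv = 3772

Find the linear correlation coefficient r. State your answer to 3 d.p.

r = (nΣuv − ΣuΣv) / √[(nΣu² − (Σu)²)(nΣv² − (Σv)²)]
Numerator: 10×3772 − 140×256 = 1880
Denominator: √[(21360 − 19600)(67880 − 65536)] = √[1760 × 2344] = 2031.1179
r = 1880 / 2031.1179 ≈ 0.926

0.926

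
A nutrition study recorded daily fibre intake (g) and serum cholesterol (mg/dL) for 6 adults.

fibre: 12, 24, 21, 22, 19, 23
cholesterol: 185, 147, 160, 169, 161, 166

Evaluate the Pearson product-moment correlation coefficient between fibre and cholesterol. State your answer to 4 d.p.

n = 6, Σx = 121, Σy = 988, Σx² = 2535, Σy² = 163472, Σxy = 19703
nΣxy − ΣxΣy = 118218 − 119548 = -1330
nΣx² − (Σx)² = 15210 − 14641 = 569; nΣy² − (Σy)² = 980832 − 976144 = 4688
r = -1330 / √(569 × 4688) = -1330 / 1633.2397 ≈ -0.8143

-0.8143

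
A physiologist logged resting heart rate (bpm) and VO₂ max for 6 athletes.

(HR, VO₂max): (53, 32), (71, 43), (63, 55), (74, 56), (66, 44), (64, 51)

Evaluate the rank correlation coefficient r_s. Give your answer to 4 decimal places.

0.4286

Rank HR: 1, 5, 2, 6, 4, 3
Rank VO₂max: 1, 2, 5, 6, 3, 4
d = rank(HR) − rank(VO₂max): 0, 3, -3, 0, 1, -1; Σd² = 20
ρ = 1 − 6Σd² / [n(n²−1)] = 1 − 6×20 / (6×35) = 1 − 120/210 ≈ 0.4286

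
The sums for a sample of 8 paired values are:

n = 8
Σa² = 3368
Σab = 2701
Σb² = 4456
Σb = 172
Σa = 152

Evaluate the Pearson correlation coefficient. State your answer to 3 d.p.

r = (nΣab − ΣaΣb) / √[(nΣa² − (Σa)²)(nΣb² − (Σb)²)]
Numerator: 8×2701 − 152×172 = -4536
Denominator: √[(26944 − 23104)(35648 − 29584)] = √[3840 × 6064] = 4825.5321
r = -4536 / 4825.5321 ≈ -0.940

-0.940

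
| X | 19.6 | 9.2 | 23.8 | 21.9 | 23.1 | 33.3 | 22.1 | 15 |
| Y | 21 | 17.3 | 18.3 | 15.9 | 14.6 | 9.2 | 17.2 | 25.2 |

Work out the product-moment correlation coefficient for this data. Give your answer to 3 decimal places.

-0.686

n = 8, ΣX = 168, ΣY = 138.7, ΣX² = 3870.76, ΣY² = 2556.67, ΣXY = 2756.25
nΣXY − ΣXΣY = 22050 − 23301.6 = -1251.6
nΣX² − (ΣX)² = 30966.08 − 28224 = 2742.08; nΣY² − (ΣY)² = 20453.36 − 19237.69 = 1215.67
r = -1251.6 / √(2742.08 × 1215.67) = -1251.6 / 1825.7778 ≈ -0.686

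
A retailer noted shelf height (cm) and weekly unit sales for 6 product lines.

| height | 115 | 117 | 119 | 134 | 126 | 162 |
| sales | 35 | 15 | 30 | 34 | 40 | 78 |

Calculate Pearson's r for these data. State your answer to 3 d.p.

n = 6, Σx = 773, Σy = 232, Σx² = 101151, Σy² = 11190, Σxy = 31582
nΣxy − ΣxΣy = 189492 − 179336 = 10156
nΣx² − (Σx)² = 606906 − 597529 = 9377; nΣy² − (Σy)² = 67140 − 53824 = 13316
r = 10156 / √(9377 × 13316) = 10156 / 11174.2620 ≈ 0.909

0.909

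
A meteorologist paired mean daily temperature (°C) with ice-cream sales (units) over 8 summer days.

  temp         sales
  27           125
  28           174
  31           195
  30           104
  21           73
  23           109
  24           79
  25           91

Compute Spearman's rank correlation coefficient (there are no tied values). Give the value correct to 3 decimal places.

0.738

Rank temp: 5, 6, 8, 7, 1, 2, 3, 4
Rank sales: 6, 7, 8, 4, 1, 5, 2, 3
d = rank(temp) − rank(sales): -1, -1, 0, 3, 0, -3, 1, 1; Σd² = 22
ρ = 1 − 6Σd² / [n(n²−1)] = 1 − 6×22 / (8×63) = 1 − 132/504 ≈ 0.738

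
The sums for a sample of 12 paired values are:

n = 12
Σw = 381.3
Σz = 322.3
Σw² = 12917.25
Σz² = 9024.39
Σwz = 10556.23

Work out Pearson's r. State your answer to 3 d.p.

r = (nΣwz − ΣwΣz) / √[(nΣw² − (Σw)²)(nΣz² − (Σz)²)]
Numerator: 12×10556.23 − 381.3×322.3 = 3781.77
Denominator: √[(155007 − 145389.69)(108292.68 − 103877.29)] = √[9617.31 × 4415.39] = 6516.4541
r = 3781.77 / 6516.4541 ≈ 0.580

0.580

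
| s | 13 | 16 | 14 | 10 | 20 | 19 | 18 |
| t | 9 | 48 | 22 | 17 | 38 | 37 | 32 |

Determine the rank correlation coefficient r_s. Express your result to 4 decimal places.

Rank s: 2, 4, 3, 1, 7, 6, 5
Rank t: 1, 7, 3, 2, 6, 5, 4
d = rank(s) − rank(t): 1, -3, 0, -1, 1, 1, 1; Σd² = 14
ρ = 1 − 6Σd² / [n(n²−1)] = 1 − 6×14 / (7×48) = 1 − 84/336 ≈ 0.7500

0.7500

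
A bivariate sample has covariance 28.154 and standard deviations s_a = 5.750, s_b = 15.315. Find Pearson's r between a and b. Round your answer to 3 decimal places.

r = Cov(a,b) / (s_a · s_b) = 28.154 / (5.750 × 15.315)
  = 28.154 / 88.0613 ≈ 0.320

0.320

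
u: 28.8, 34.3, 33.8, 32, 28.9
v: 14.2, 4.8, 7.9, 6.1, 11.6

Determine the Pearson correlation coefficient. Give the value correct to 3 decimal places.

n = 5, Σu = 157.8, Σv = 44.6, Σu² = 5007.58, Σv² = 458.86, Σuv = 1371.06
nΣuv − ΣuΣv = 6855.3 − 7037.88 = -182.58
nΣu² − (Σu)² = 25037.9 − 24900.84 = 137.06; nΣv² − (Σv)² = 2294.3 − 1989.16 = 305.14
r = -182.58 / √(137.06 × 305.14) = -182.58 / 204.5055 ≈ -0.893

-0.893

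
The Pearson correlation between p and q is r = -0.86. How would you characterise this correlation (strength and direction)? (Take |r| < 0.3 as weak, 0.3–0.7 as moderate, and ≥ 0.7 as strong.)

strong negative

r = -0.86 < 0 so the relationship is negative.
|r| = 0.86, which falls in the strong range.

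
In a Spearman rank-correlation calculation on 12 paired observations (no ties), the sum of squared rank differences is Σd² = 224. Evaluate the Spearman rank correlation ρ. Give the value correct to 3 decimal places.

0.217

ρ = 1 − 6Σd² / [n(n²−1)] = 1 − 6×224 / (12×143)
  = 1 − 1344/1716 = 1 − 0.7832 ≈ 0.217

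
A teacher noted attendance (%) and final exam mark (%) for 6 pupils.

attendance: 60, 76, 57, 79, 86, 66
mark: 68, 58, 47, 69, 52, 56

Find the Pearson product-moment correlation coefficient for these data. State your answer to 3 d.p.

0.105

n = 6, Σx = 424, Σy = 350, Σx² = 30618, Σy² = 20798, Σxy = 24786
nΣxy − ΣxΣy = 148716 − 148400 = 316
nΣx² − (Σx)² = 183708 − 179776 = 3932; nΣy² − (Σy)² = 124788 − 122500 = 2288
r = 316 / √(3932 × 2288) = 316 / 2999.4026 ≈ 0.105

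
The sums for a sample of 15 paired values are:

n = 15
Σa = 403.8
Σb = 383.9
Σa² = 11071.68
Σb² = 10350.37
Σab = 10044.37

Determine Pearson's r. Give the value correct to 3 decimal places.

-0.892

r = (nΣab − ΣaΣb) / √[(nΣa² − (Σa)²)(nΣb² − (Σb)²)]
Numerator: 15×10044.37 − 403.8×383.9 = -4353.27
Denominator: √[(166075.2 − 163054.44)(155255.55 − 147379.21)] = √[3020.76 × 7876.34] = 4877.7590
r = -4353.27 / 4877.7590 ≈ -0.892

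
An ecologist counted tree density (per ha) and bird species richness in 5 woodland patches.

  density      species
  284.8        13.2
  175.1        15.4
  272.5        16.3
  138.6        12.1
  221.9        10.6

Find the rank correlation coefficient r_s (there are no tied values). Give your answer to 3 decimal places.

0.300

Rank density: 5, 2, 4, 1, 3
Rank species: 3, 4, 5, 2, 1
d = rank(density) − rank(species): 2, -2, -1, -1, 2; Σd² = 14
ρ = 1 − 6Σd² / [n(n²−1)] = 1 − 6×14 / (5×24) = 1 − 84/120 ≈ 0.300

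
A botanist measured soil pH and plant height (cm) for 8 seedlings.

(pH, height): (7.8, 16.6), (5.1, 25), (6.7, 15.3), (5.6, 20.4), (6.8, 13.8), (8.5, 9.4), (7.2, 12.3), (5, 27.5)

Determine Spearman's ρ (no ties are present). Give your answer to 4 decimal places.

-0.8571

Rank pH: 7, 2, 4, 3, 5, 8, 6, 1
Rank height: 5, 7, 4, 6, 3, 1, 2, 8
d = rank(pH) − rank(height): 2, -5, 0, -3, 2, 7, 4, -7; Σd² = 156
ρ = 1 − 6Σd² / [n(n²−1)] = 1 − 6×156 / (8×63) = 1 − 936/504 ≈ -0.8571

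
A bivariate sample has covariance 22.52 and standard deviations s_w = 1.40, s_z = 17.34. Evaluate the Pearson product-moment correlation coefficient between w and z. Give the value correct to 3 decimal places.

0.928

r = Cov(w,z) / (s_w · s_z) = 22.52 / (1.40 × 17.34)
  = 22.52 / 24.2760 ≈ 0.928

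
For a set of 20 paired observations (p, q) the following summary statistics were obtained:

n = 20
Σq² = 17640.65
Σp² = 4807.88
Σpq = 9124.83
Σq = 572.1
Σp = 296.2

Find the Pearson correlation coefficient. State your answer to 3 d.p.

0.890

r = (nΣpq − ΣpΣq) / √[(nΣp² − (Σp)²)(nΣq² − (Σq)²)]
Numerator: 20×9124.83 − 296.2×572.1 = 13040.58
Denominator: √[(96157.6 − 87734.44)(352813 − 327298.41)] = √[8423.16 × 25514.59] = 14659.9275
r = 13040.58 / 14659.9275 ≈ 0.890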